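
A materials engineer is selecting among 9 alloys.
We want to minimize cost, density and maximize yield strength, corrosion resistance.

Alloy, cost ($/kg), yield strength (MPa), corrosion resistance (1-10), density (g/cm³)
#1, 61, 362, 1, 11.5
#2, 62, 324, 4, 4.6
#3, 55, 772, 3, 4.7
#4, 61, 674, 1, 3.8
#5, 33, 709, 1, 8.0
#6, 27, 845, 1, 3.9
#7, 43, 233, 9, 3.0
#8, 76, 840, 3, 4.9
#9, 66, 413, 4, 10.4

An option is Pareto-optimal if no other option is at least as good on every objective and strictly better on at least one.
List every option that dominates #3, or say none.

#1: worse on cost (61 vs 55).
#2: worse on cost (62 vs 55).
#4: worse on cost (61 vs 55).
#5: worse on yield strength (709 vs 772).
#6: worse on corrosion resistance (1 vs 3).
#7: worse on yield strength (233 vs 772).
#8: worse on cost (76 vs 55).
#9: worse on cost (66 vs 55).
No option dominates #3.

none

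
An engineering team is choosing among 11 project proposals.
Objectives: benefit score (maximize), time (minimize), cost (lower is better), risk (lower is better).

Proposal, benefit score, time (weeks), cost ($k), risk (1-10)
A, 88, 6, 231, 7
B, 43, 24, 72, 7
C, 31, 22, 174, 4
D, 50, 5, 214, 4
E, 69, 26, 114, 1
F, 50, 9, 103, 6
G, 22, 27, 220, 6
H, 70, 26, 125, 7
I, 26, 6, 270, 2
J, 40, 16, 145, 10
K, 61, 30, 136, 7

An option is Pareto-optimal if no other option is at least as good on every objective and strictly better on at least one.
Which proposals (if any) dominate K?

E: benefit score 69≥61, time 26≤30, cost 114≤136, risk 1≤7 — dominates K.
H: benefit score 70≥61, time 26≤30, cost 125≤136, risk 7≤7 — dominates K.
Others (A, B, C, D, F, G, I, J) are each worse than K on at least one objective.

E, H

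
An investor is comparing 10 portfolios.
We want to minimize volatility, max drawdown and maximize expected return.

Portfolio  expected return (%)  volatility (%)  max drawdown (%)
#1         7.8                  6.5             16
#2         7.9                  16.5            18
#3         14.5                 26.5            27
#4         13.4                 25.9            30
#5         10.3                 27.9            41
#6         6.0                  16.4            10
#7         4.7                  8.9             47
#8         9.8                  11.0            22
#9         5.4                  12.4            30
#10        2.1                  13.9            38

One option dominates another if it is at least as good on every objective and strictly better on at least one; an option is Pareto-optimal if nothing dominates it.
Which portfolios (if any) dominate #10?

#1: expected return 7.8≥2.1, volatility 6.5≤13.9, max drawdown 16≤38 — dominates #10.
#8: expected return 9.8≥2.1, volatility 11.0≤13.9, max drawdown 22≤38 — dominates #10.
#9: expected return 5.4≥2.1, volatility 12.4≤13.9, max drawdown 30≤38 — dominates #10.
Others (#2, #3, #4, #5, #6, #7) are each worse than #10 on at least one objective.

#1, #8, #9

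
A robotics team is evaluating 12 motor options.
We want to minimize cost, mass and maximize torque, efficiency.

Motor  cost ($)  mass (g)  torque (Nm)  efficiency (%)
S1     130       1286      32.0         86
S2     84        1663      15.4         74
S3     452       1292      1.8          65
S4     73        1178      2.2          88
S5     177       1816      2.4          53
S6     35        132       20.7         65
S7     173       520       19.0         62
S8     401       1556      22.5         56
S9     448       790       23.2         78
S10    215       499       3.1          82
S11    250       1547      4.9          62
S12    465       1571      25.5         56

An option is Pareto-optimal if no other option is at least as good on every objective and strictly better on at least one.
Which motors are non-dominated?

S1, S2, S4, S6, S9, S10

S1: not dominated (best torque).
S2: not dominated.
S3: dominated by S1 (cost 130≤452, mass 1286≤1292, torque 32.0≥1.8, efficiency 86≥65).
S4: not dominated (best efficiency).
S5: dominated by S1 (cost 130≤177, mass 1286≤1816, torque 32.0≥2.4, efficiency 86≥53).
S6: not dominated (best cost).
S7: dominated by S6 (cost 35≤173, mass 132≤520, torque 20.7≥19.0, efficiency 65≥62).
S8: dominated by S1 (cost 130≤401, mass 1286≤1556, torque 32.0≥22.5, efficiency 86≥56).
S9: not dominated.
S10: not dominated.
S11: dominated by S1 (cost 130≤250, mass 1286≤1547, torque 32.0≥4.9, efficiency 86≥62).
S12: dominated by S1 (cost 130≤465, mass 1286≤1571, torque 32.0≥25.5, efficiency 86≥56).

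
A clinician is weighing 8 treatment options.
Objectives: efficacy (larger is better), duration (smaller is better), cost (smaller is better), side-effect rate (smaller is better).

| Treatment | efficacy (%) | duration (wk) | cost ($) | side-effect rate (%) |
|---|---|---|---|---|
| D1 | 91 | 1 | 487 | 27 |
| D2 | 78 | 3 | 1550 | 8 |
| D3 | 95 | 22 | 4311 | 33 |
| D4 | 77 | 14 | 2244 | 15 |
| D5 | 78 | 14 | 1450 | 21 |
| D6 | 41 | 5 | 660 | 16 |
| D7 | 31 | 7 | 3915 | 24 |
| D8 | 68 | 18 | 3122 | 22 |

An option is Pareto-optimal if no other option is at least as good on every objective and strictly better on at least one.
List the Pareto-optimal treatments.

D1: not dominated (best duration).
D2: not dominated (best side-effect rate).
D3: not dominated (best efficacy).
D4: dominated by D2 (efficacy 78≥77, duration 3≤14, cost 1550≤2244, side-effect rate 8≤15).
D5: not dominated.
D6: not dominated.
D7: dominated by D2 (efficacy 78≥31, duration 3≤7, cost 1550≤3915, side-effect rate 8≤24).
D8: dominated by D2 (efficacy 78≥68, duration 3≤18, cost 1550≤3122, side-effect rate 8≤22).

D1, D2, D3, D5, D6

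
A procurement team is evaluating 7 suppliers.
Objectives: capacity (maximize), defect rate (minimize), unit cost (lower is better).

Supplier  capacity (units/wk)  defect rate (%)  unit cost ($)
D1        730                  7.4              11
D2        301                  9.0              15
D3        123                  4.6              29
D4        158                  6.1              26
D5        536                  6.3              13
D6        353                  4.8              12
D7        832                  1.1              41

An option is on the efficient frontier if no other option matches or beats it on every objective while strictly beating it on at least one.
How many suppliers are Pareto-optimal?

5

D1: not dominated (best unit cost).
D2: dominated by D1 (capacity 730≥301, defect rate 7.4≤9.0, unit cost 11≤15).
D3: not dominated.
D4: dominated by D6 (capacity 353≥158, defect rate 4.8≤6.1, unit cost 12≤26).
D5: not dominated.
D6: not dominated.
D7: not dominated (best capacity).
Pareto-optimal: D1, D3, D5, D6, D7 → 5.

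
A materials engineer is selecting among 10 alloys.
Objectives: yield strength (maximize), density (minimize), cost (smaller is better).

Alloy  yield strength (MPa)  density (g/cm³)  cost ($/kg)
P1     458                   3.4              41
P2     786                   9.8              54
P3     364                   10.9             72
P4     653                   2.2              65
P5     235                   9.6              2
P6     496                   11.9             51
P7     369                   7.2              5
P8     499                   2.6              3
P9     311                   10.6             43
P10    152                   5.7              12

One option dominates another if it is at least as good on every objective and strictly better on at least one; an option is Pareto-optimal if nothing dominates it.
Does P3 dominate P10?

No

P3 vs P10: P3 is worse on density (10.9 vs 5.7), so it does not dominate P10.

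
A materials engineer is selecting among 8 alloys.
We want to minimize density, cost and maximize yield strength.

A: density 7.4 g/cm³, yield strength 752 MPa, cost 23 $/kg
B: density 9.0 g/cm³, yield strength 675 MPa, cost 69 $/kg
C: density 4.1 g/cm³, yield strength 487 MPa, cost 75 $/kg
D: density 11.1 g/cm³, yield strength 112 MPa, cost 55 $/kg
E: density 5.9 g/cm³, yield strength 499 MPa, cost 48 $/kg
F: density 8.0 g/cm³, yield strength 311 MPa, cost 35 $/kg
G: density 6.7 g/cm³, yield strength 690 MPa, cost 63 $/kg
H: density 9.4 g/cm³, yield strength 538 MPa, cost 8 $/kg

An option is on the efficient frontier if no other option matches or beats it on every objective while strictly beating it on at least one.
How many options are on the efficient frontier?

A: not dominated (best yield strength).
B: dominated by A (density 7.4≤9.0, yield strength 752≥675, cost 23≤69).
C: not dominated (best density).
D: dominated by A (density 7.4≤11.1, yield strength 752≥112, cost 23≤55).
E: not dominated.
F: dominated by A (density 7.4≤8.0, yield strength 752≥311, cost 23≤35).
G: not dominated.
H: not dominated (best cost).
Pareto-optimal: A, C, E, G, H → 5.

5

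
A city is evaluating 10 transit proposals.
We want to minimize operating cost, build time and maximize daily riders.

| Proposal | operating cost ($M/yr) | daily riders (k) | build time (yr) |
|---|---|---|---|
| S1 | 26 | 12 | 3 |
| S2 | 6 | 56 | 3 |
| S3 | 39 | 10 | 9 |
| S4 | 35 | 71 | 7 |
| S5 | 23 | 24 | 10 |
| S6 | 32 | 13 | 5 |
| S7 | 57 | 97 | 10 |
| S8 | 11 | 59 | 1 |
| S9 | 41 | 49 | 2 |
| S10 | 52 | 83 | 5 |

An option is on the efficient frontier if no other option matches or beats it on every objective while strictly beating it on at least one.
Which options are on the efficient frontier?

S2, S4, S7, S8, S10

S1: dominated by S2 (operating cost 6≤26, daily riders 56≥12, build time 3≤3).
S2: not dominated (best operating cost).
S3: dominated by S1 (operating cost 26≤39, daily riders 12≥10, build time 3≤9).
S4: not dominated.
S5: dominated by S2 (operating cost 6≤23, daily riders 56≥24, build time 3≤10).
S6: dominated by S2 (operating cost 6≤32, daily riders 56≥13, build time 3≤5).
S7: not dominated (best daily riders).
S8: not dominated (best build time).
S9: dominated by S8 (operating cost 11≤41, daily riders 59≥49, build time 1≤2).
S10: not dominated.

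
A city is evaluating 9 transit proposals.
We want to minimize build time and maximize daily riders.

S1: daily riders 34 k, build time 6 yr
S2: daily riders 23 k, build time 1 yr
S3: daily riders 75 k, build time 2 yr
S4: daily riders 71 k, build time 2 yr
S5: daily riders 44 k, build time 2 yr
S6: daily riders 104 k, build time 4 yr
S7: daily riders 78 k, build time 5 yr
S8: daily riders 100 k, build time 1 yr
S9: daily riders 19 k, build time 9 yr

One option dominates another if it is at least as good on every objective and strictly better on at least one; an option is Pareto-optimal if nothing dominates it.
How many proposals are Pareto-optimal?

2

S1: dominated by S3 (daily riders 75≥34, build time 2≤6).
S2: dominated by S8 (daily riders 100≥23, build time 1≤1).
S3: dominated by S8 (daily riders 100≥75, build time 1≤2).
S4: dominated by S3 (daily riders 75≥71, build time 2≤2).
S5: dominated by S3 (daily riders 75≥44, build time 2≤2).
S6: not dominated (best daily riders).
S7: dominated by S6 (daily riders 104≥78, build time 4≤5).
S8: not dominated.
S9: dominated by S1 (daily riders 34≥19, build time 6≤9).
Pareto-optimal: S6, S8 → 2.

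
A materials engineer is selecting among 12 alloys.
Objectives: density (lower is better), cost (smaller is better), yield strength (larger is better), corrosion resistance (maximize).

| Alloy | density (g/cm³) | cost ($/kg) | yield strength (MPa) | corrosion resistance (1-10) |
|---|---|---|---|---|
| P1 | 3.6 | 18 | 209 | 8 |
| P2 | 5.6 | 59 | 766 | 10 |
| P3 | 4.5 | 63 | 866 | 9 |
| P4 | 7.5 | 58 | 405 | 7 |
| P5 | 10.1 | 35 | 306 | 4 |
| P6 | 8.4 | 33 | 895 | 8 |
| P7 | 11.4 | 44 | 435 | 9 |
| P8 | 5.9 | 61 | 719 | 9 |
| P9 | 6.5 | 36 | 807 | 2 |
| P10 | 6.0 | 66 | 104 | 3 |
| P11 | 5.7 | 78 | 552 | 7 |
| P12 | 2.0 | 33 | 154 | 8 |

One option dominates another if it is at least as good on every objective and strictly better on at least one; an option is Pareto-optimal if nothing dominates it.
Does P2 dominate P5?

P2 vs P5: P2 is worse on cost (59 vs 35), so it does not dominate P5.

No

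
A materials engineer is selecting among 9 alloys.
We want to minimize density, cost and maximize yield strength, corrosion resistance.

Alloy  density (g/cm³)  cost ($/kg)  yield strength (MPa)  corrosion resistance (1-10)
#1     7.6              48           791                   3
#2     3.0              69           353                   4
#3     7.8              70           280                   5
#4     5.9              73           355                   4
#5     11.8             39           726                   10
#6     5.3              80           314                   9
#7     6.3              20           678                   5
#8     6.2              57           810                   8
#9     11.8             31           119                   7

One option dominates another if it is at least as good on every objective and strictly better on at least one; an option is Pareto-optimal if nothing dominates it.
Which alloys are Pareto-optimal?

#1, #2, #4, #5, #6, #7, #8, #9

#1: not dominated.
#2: not dominated (best density).
#3: dominated by #7 (density 6.3≤7.8, cost 20≤70, yield strength 678≥280, corrosion resistance 5≥5).
#4: not dominated.
#5: not dominated (best corrosion resistance).
#6: not dominated.
#7: not dominated (best cost).
#8: not dominated (best yield strength).
#9: not dominated.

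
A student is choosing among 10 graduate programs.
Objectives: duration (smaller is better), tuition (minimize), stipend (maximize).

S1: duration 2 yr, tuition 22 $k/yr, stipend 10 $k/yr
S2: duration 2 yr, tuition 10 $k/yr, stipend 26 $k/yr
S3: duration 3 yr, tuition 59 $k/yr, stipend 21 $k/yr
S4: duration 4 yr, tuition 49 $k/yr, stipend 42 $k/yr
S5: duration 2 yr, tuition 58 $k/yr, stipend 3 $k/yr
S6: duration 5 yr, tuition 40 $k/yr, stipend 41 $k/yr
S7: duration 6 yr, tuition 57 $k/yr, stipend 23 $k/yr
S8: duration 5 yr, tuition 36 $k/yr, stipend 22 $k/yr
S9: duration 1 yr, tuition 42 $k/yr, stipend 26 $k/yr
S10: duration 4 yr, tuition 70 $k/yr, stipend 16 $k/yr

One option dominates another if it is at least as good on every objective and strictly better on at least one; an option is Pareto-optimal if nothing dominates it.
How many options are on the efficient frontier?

4

S1: dominated by S2 (duration 2≤2, tuition 10≤22, stipend 26≥10).
S2: not dominated (best tuition).
S3: dominated by S2 (duration 2≤3, tuition 10≤59, stipend 26≥21).
S4: not dominated (best stipend).
S5: dominated by S1 (duration 2≤2, tuition 22≤58, stipend 10≥3).
S6: not dominated.
S7: dominated by S2 (duration 2≤6, tuition 10≤57, stipend 26≥23).
S8: dominated by S2 (duration 2≤5, tuition 10≤36, stipend 26≥22).
S9: not dominated (best duration).
S10: dominated by S2 (duration 2≤4, tuition 10≤70, stipend 26≥16).
Pareto-optimal: S2, S4, S6, S9 → 4.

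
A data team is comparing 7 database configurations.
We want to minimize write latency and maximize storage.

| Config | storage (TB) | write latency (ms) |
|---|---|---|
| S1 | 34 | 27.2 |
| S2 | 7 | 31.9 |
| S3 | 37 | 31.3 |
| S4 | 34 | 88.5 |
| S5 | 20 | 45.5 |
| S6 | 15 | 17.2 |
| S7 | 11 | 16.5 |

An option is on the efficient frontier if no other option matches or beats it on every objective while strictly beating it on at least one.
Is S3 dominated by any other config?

S1: worse on storage (34 vs 37).
S2: worse on storage (7 vs 37).
S4: worse on storage (34 vs 37).
S5: worse on storage (20 vs 37).
S6: worse on storage (15 vs 37).
S7: worse on storage (11 vs 37).
No option is at least as good as S3 on every objective and strictly better on one.

No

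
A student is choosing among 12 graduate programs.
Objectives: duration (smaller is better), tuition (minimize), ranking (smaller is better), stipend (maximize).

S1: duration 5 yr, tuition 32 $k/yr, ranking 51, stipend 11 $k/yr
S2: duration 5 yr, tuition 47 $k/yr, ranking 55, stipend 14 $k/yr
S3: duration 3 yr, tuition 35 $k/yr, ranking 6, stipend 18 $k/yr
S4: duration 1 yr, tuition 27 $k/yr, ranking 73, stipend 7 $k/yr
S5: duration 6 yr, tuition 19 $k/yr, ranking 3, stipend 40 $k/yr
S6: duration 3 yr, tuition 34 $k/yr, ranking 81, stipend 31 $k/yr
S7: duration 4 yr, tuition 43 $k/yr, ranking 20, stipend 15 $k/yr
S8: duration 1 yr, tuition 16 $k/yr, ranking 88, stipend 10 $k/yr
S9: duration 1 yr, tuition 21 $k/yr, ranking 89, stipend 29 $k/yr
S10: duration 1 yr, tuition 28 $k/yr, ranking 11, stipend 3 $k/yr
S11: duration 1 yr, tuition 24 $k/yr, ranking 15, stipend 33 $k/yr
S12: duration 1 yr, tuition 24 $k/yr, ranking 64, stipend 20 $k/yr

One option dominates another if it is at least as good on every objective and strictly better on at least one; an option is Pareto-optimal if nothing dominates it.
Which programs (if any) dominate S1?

S11

S11: duration 1≤5, tuition 24≤32, ranking 15≤51, stipend 33≥11 — dominates S1.
Others (S2, S3, S4, S5, S6, S7, S8, S9, S10, S12) are each worse than S1 on at least one objective.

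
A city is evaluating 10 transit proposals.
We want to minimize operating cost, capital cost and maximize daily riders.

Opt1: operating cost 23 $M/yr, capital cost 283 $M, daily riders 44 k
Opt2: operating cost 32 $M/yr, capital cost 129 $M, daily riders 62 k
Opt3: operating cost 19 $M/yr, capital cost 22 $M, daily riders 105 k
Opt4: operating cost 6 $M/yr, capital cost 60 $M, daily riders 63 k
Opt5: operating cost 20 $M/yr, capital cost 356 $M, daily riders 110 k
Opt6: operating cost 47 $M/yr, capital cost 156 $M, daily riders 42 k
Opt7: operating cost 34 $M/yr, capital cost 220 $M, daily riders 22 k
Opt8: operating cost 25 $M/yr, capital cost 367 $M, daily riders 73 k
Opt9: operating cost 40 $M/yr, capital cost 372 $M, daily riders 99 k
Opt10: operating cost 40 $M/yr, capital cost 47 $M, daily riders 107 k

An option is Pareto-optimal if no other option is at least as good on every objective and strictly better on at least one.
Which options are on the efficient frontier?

Opt3, Opt4, Opt5, Opt10

Opt1: dominated by Opt3 (operating cost 19≤23, capital cost 22≤283, daily riders 105≥44).
Opt2: dominated by Opt3 (operating cost 19≤32, capital cost 22≤129, daily riders 105≥62).
Opt3: not dominated (best capital cost).
Opt4: not dominated (best operating cost).
Opt5: not dominated (best daily riders).
Opt6: dominated by Opt2 (operating cost 32≤47, capital cost 129≤156, daily riders 62≥42).
Opt7: dominated by Opt2 (operating cost 32≤34, capital cost 129≤220, daily riders 62≥22).
Opt8: dominated by Opt3 (operating cost 19≤25, capital cost 22≤367, daily riders 105≥73).
Opt9: dominated by Opt3 (operating cost 19≤40, capital cost 22≤372, daily riders 105≥99).
Opt10: not dominated.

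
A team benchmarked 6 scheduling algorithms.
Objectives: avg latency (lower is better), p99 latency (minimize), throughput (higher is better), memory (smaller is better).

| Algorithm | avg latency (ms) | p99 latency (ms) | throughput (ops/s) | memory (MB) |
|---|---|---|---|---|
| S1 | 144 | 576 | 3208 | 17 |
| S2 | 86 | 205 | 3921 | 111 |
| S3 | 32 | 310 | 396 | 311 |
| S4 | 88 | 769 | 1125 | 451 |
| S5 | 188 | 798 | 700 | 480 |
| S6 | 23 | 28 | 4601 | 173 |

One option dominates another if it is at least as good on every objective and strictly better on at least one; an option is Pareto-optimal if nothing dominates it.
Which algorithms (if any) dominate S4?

S2: avg latency 86≤88, p99 latency 205≤769, throughput 3921≥1125, memory 111≤451 — dominates S4.
S6: avg latency 23≤88, p99 latency 28≤769, throughput 4601≥1125, memory 173≤451 — dominates S4.
Others (S1, S3, S5) are each worse than S4 on at least one objective.

S2, S6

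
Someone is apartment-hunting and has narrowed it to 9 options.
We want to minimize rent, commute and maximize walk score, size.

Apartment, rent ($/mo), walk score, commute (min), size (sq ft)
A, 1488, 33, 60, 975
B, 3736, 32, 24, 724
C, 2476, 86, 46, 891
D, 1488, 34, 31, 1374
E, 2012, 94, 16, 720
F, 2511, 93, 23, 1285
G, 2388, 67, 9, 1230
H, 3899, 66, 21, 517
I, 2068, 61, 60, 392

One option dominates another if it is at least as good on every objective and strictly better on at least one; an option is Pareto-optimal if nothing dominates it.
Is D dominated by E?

E vs D: E is worse on rent (2012 vs 1488), so it does not dominate D.

No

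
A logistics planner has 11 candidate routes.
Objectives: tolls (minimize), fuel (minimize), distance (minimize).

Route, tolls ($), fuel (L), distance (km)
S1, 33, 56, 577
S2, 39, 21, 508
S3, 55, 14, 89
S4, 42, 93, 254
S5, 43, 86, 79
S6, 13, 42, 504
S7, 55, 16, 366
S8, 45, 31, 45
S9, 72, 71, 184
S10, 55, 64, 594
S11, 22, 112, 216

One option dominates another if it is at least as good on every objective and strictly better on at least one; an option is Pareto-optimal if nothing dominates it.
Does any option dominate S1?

S6 vs S1: tolls 13≤33, fuel 42≤56, distance 504≤577 — S6 is at least as good on every objective and strictly better on at least one, so S6 dominates S1.

Yes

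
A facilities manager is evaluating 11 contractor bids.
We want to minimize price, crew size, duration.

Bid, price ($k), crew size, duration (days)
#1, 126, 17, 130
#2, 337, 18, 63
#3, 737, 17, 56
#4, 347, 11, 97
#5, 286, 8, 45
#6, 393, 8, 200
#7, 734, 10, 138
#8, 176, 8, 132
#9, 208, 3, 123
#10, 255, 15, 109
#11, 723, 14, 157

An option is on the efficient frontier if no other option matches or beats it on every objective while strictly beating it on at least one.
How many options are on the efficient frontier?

#1: not dominated (best price).
#2: dominated by #5 (price 286≤337, crew size 8≤18, duration 45≤63).
#3: dominated by #5 (price 286≤737, crew size 8≤17, duration 45≤56).
#4: dominated by #5 (price 286≤347, crew size 8≤11, duration 45≤97).
#5: not dominated (best duration).
#6: dominated by #5 (price 286≤393, crew size 8≤8, duration 45≤200).
#7: dominated by #5 (price 286≤734, crew size 8≤10, duration 45≤138).
#8: not dominated.
#9: not dominated (best crew size).
#10: not dominated.
#11: dominated by #4 (price 347≤723, crew size 11≤14, duration 97≤157).
Pareto-optimal: #1, #5, #8, #9, #10 → 5.

5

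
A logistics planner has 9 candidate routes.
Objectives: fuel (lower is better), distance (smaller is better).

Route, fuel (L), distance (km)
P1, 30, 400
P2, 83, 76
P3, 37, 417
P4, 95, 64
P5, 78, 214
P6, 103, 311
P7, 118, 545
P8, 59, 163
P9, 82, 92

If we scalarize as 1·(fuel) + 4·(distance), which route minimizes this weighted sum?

P4

P1: 1·30 + 4·400 = 1630
P2: 1·83 + 4·76 = 387
P3: 1·37 + 4·417 = 1705
P4: 1·95 + 4·64 = 351
P5: 1·78 + 4·214 = 934
P6: 1·103 + 4·311 = 1347
P7: 1·118 + 4·545 = 2298
P8: 1·59 + 4·163 = 711
P9: 1·82 + 4·92 = 450
Lowest: P4 at 351.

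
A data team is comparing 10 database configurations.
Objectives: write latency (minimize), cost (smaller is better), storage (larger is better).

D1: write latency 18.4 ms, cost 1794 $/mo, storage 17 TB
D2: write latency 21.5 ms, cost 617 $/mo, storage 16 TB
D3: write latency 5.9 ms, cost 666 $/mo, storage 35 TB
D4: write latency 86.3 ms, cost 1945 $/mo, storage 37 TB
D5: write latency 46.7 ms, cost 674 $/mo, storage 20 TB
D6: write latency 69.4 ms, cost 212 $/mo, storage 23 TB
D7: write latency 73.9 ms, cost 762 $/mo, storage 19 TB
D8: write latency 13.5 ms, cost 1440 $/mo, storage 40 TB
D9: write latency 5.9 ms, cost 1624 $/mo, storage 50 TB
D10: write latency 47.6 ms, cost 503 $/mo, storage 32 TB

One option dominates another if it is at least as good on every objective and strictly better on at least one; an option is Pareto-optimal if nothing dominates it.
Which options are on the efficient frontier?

D1: dominated by D3 (write latency 5.9≤18.4, cost 666≤1794, storage 35≥17).
D2: not dominated.
D3: not dominated.
D4: dominated by D8 (write latency 13.5≤86.3, cost 1440≤1945, storage 40≥37).
D5: dominated by D3 (write latency 5.9≤46.7, cost 666≤674, storage 35≥20).
D6: not dominated (best cost).
D7: dominated by D3 (write latency 5.9≤73.9, cost 666≤762, storage 35≥19).
D8: not dominated.
D9: not dominated (best storage).
D10: not dominated.

D2, D3, D6, D8, D9, D10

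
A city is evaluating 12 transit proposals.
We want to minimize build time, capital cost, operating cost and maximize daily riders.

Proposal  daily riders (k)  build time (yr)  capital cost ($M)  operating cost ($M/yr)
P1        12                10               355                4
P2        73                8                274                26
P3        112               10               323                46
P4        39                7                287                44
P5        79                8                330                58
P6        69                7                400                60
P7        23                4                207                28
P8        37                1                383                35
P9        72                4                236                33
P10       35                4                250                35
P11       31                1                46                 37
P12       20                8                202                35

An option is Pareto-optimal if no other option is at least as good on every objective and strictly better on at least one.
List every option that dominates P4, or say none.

P9: daily riders 72≥39, build time 4≤7, capital cost 236≤287, operating cost 33≤44 — dominates P4.
Others (P1, P2, P3, P5, P6, P7, P8, P10, P11, P12) are each worse than P4 on at least one objective.

P9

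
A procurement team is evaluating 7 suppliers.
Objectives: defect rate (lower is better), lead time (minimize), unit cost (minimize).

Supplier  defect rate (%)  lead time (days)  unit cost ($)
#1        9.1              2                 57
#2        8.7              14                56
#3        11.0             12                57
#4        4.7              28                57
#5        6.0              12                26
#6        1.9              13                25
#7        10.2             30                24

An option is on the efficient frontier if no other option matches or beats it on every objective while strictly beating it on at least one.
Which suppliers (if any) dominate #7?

#1: worse on unit cost (57 vs 24).
#2: worse on unit cost (56 vs 24).
#3: worse on defect rate (11.0 vs 10.2).
#4: worse on unit cost (57 vs 24).
#5: worse on unit cost (26 vs 24).
#6: worse on unit cost (25 vs 24).
No option dominates #7.

none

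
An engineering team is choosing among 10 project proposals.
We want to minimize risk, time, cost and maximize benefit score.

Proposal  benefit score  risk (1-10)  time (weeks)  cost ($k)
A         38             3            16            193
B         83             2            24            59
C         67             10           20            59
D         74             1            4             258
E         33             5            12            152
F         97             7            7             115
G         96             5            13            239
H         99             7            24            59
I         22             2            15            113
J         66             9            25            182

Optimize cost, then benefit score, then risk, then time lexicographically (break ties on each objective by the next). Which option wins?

First minimize cost: best is 59, kept {B, C, H}.
Then maximize benefit score: best is 99, kept {H}.

H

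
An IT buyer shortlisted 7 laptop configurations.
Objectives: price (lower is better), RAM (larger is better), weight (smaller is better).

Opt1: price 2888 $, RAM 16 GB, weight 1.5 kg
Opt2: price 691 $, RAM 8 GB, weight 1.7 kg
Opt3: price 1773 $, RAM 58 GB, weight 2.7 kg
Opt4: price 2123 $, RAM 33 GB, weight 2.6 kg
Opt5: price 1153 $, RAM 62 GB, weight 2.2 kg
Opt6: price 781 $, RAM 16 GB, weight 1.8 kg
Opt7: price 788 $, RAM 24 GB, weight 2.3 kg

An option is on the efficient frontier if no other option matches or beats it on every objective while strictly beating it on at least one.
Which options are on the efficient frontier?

Opt1: not dominated (best weight).
Opt2: not dominated (best price).
Opt3: dominated by Opt5 (price 1153≤1773, RAM 62≥58, weight 2.2≤2.7).
Opt4: dominated by Opt5 (price 1153≤2123, RAM 62≥33, weight 2.2≤2.6).
Opt5: not dominated (best RAM).
Opt6: not dominated.
Opt7: not dominated.

Opt1, Opt2, Opt5, Opt6, Opt7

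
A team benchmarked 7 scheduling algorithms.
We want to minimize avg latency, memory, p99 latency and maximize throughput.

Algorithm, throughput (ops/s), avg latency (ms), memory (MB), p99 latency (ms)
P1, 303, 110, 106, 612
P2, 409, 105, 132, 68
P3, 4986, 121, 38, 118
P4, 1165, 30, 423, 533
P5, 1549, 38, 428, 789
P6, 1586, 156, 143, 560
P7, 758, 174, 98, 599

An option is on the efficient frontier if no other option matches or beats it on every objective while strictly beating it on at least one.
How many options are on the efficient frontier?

P1: not dominated.
P2: not dominated (best p99 latency).
P3: not dominated (best throughput).
P4: not dominated (best avg latency).
P5: not dominated.
P6: dominated by P3 (throughput 4986≥1586, avg latency 121≤156, memory 38≤143, p99 latency 118≤560).
P7: dominated by P3 (throughput 4986≥758, avg latency 121≤174, memory 38≤98, p99 latency 118≤599).
Pareto-optimal: P1, P2, P3, P4, P5 → 5.

5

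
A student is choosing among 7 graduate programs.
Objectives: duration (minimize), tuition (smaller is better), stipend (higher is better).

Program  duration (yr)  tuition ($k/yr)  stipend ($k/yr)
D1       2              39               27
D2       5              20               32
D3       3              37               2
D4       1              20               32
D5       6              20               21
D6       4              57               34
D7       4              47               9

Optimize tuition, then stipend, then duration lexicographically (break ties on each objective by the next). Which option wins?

D4

First minimize tuition: best is 20, kept {D2, D4, D5}.
Then maximize stipend: best is 32, kept {D2, D4}.
Then minimize duration: best is 1, kept {D4}.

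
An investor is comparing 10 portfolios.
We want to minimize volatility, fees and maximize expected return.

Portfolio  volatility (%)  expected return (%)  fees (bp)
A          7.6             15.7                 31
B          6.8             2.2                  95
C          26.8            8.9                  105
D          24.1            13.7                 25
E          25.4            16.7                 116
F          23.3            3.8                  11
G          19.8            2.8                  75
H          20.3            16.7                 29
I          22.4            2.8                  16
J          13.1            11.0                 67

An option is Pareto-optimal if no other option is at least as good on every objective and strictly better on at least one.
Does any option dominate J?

Yes

A vs J: volatility 7.6≤13.1, expected return 15.7≥11.0, fees 31≤67 — A is at least as good on every objective and strictly better on at least one, so A dominates J.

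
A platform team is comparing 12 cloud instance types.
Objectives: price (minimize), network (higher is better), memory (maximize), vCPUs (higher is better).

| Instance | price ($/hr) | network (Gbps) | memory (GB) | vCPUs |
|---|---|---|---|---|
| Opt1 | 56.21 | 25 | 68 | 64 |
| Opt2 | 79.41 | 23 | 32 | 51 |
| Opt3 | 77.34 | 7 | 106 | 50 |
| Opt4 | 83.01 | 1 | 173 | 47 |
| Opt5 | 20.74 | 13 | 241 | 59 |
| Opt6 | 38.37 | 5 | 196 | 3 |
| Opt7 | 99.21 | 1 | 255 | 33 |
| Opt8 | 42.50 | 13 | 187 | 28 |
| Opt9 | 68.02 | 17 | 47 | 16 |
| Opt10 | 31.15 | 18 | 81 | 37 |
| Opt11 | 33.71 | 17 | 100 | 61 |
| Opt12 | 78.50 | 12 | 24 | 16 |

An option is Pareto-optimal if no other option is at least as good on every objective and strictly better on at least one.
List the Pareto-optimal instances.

Opt1, Opt5, Opt7, Opt10, Opt11

Opt1: not dominated (best network).
Opt2: dominated by Opt1 (price 56.21≤79.41, network 25≥23, memory 68≥32, vCPUs 64≥51).
Opt3: dominated by Opt5 (price 20.74≤77.34, network 13≥7, memory 241≥106, vCPUs 59≥50).
Opt4: dominated by Opt5 (price 20.74≤83.01, network 13≥1, memory 241≥173, vCPUs 59≥47).
Opt5: not dominated (best price).
Opt6: dominated by Opt5 (price 20.74≤38.37, network 13≥5, memory 241≥196, vCPUs 59≥3).
Opt7: not dominated (best memory).
Opt8: dominated by Opt5 (price 20.74≤42.50, network 13≥13, memory 241≥187, vCPUs 59≥28).
Opt9: dominated by Opt1 (price 56.21≤68.02, network 25≥17, memory 68≥47, vCPUs 64≥16).
Opt10: not dominated.
Opt11: not dominated.
Opt12: dominated by Opt1 (price 56.21≤78.50, network 25≥12, memory 68≥24, vCPUs 64≥16).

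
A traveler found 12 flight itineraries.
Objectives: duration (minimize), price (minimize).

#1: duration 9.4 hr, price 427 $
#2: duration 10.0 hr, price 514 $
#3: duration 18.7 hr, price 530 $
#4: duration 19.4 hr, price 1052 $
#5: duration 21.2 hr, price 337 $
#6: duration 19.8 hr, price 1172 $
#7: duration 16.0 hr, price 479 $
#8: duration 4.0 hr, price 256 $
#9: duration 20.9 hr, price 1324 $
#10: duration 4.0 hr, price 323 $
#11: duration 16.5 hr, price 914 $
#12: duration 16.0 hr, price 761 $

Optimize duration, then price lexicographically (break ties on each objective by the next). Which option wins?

#8

First minimize duration: best is 4.0, kept {#8, #10}.
Then minimize price: best is 256, kept {#8}.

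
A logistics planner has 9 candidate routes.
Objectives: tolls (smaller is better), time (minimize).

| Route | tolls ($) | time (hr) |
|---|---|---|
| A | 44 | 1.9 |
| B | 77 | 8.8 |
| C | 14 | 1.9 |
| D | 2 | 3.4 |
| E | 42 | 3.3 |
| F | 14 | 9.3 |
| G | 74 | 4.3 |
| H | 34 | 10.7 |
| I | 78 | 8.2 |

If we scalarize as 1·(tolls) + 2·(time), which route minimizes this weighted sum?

D

A: 1·44 + 2·1.9 = 47.8
B: 1·77 + 2·8.8 = 94.6
C: 1·14 + 2·1.9 = 17.8
D: 1·2 + 2·3.4 = 8.8
E: 1·42 + 2·3.3 = 48.6
F: 1·14 + 2·9.3 = 32.6
G: 1·74 + 2·4.3 = 82.6
H: 1·34 + 2·10.7 = 55.4
I: 1·78 + 2·8.2 = 94.4
Lowest: D at 8.8.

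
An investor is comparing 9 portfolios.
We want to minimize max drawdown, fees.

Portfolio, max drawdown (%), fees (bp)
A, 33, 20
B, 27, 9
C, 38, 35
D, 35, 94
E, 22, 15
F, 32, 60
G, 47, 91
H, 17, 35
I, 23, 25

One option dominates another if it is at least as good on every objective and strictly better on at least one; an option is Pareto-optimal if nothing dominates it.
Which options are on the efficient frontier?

A: dominated by B (max drawdown 27≤33, fees 9≤20).
B: not dominated (best fees).
C: dominated by A (max drawdown 33≤38, fees 20≤35).
D: dominated by A (max drawdown 33≤35, fees 20≤94).
E: not dominated.
F: dominated by B (max drawdown 27≤32, fees 9≤60).
G: dominated by A (max drawdown 33≤47, fees 20≤91).
H: not dominated (best max drawdown).
I: dominated by E (max drawdown 22≤23, fees 15≤25).

B, E, H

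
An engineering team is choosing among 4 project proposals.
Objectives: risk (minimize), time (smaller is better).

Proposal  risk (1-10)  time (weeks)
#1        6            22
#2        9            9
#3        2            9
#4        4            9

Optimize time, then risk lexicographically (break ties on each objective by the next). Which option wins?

First minimize time: best is 9, kept {#2, #3, #4}.
Then minimize risk: best is 2, kept {#3}.

#3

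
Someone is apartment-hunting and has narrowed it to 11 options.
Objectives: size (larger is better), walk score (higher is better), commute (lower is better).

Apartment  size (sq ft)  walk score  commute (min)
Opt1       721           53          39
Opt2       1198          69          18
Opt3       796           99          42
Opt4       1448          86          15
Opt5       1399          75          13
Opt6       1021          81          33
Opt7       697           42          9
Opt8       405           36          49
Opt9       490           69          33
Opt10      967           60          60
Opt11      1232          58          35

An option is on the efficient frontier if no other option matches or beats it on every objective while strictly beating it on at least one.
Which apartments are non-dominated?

Opt3, Opt4, Opt5, Opt7

Opt1: dominated by Opt2 (size 1198≥721, walk score 69≥53, commute 18≤39).
Opt2: dominated by Opt4 (size 1448≥1198, walk score 86≥69, commute 15≤18).
Opt3: not dominated (best walk score).
Opt4: not dominated (best size).
Opt5: not dominated.
Opt6: dominated by Opt4 (size 1448≥1021, walk score 86≥81, commute 15≤33).
Opt7: not dominated (best commute).
Opt8: dominated by Opt1 (size 721≥405, walk score 53≥36, commute 39≤49).
Opt9: dominated by Opt2 (size 1198≥490, walk score 69≥69, commute 18≤33).
Opt10: dominated by Opt2 (size 1198≥967, walk score 69≥60, commute 18≤60).
Opt11: dominated by Opt4 (size 1448≥1232, walk score 86≥58, commute 15≤35).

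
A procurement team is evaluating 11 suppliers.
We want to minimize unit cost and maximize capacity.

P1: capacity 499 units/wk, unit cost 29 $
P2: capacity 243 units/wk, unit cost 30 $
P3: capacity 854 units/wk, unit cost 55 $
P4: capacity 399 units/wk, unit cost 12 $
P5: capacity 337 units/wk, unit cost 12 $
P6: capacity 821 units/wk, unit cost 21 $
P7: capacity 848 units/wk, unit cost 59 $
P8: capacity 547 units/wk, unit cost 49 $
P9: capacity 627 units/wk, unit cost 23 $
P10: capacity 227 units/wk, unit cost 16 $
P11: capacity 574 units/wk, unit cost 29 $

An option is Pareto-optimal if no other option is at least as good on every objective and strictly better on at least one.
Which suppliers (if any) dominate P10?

P4: capacity 399≥227, unit cost 12≤16 — dominates P10.
P5: capacity 337≥227, unit cost 12≤16 — dominates P10.
Others (P1, P2, P3, P6, P7, P8, P9, P11) are each worse than P10 on at least one objective.

P4, P5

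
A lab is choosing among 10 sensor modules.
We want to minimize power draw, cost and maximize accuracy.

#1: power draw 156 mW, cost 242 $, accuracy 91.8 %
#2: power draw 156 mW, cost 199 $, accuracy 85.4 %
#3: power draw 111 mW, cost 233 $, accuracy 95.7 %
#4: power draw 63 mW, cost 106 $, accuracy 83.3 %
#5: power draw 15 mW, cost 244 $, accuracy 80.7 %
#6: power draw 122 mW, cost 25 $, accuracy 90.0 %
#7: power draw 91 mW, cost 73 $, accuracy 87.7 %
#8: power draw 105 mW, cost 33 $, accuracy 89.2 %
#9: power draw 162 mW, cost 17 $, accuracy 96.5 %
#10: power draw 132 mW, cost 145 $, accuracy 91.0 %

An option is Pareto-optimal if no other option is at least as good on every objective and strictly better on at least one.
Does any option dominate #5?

#1: worse on power draw (156 vs 15).
#2: worse on power draw (156 vs 15).
#3: worse on power draw (111 vs 15).
#4: worse on power draw (63 vs 15).
#6: worse on power draw (122 vs 15).
#7: worse on power draw (91 vs 15).
#8: worse on power draw (105 vs 15).
#9: worse on power draw (162 vs 15).
#10: worse on power draw (132 vs 15).
No option is at least as good as #5 on every objective and strictly better on one.

No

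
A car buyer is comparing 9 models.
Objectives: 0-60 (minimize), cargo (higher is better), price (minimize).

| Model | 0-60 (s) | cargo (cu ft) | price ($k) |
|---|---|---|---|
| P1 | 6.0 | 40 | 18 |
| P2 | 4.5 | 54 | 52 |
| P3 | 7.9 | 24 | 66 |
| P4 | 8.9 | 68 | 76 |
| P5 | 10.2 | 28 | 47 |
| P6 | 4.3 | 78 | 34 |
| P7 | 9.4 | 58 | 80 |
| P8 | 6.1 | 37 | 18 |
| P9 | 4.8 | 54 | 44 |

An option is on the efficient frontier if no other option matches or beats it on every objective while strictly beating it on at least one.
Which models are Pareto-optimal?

P1: not dominated.
P2: dominated by P6 (0-60 4.3≤4.5, cargo 78≥54, price 34≤52).
P3: dominated by P1 (0-60 6.0≤7.9, cargo 40≥24, price 18≤66).
P4: dominated by P6 (0-60 4.3≤8.9, cargo 78≥68, price 34≤76).
P5: dominated by P1 (0-60 6.0≤10.2, cargo 40≥28, price 18≤47).
P6: not dominated (best 0-60).
P7: dominated by P4 (0-60 8.9≤9.4, cargo 68≥58, price 76≤80).
P8: dominated by P1 (0-60 6.0≤6.1, cargo 40≥37, price 18≤18).
P9: dominated by P6 (0-60 4.3≤4.8, cargo 78≥54, price 34≤44).

P1, P6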